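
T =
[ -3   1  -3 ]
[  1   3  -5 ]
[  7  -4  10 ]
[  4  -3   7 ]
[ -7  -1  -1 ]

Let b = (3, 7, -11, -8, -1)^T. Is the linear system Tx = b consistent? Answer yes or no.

Row reduce the augmented matrix [T | b].
R2 ← R2 + (1/3)·R1: [0, 10/3, -6, 8]
R3 ← R3 + (7/3)·R1: [0, -5/3, 3, -4]
R4 ← R4 + (4/3)·R1: [0, -5/3, 3, -4]
R5 ← R5 − (7/3)·R1: [0, -10/3, 6, -8]
R3 ← R3 + (1/2)·R2: [0, 0, 0, 0]
R4 ← R4 + (1/2)·R2: [0, 0, 0, 0]
R5 ← R5 + R2: [0, 0, 0, 0]
The echelon form has 2 nonzero rows, and every pivot lies in the first 3 columns, so rank(T) = rank([T|b]) = 2.
The system is consistent.

yes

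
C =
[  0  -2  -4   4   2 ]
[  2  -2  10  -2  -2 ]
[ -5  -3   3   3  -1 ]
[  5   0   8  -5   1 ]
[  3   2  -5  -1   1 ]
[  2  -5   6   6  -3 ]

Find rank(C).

Row reduce to echelon form.
Swap R1 ↔ R2
R3 ← R3 + (5/2)·R1: [0, -8, 28, -2, -6]
R4 ← R4 − (5/2)·R1: [0, 5, -17, 0, 6]
R5 ← R5 − (3/2)·R1: [0, 5, -20, 2, 4]
R6 ← R6 − R1: [0, -3, -4, 8, -1]
R3 ← R3 − (4)·R2: [0, 0, 44, -18, -14]
R4 ← R4 + (5/2)·R2: [0, 0, -27, 10, 11]
R5 ← R5 + (5/2)·R2: [0, 0, -30, 12, 9]
R6 ← R6 − (3/2)·R2: [0, 0, 2, 2, -4]
R4 ← R4 + (27/44)·R3: [0, 0, 0, -23/22, 53/22]
R5 ← R5 + (15/22)·R3: [0, 0, 0, -3/11, -6/11]
R6 ← R6 − (1/22)·R3: [0, 0, 0, 31/11, -37/11]
R5 ← R5 − (6/23)·R4: [0, 0, 0, 0, -27/23]
R6 ← R6 + (62/23)·R4: [0, 0, 0, 0, 72/23]
R6 ← R6 + (8/3)·R5: [0, 0, 0, 0, 0]
Echelon form has 5 nonzero rows, so rank(C) = 5.

5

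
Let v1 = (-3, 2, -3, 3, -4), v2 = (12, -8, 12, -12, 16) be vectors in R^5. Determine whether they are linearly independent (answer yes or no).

no

Form the matrix with these vectors as rows and row reduce.
R2 ← R2 + (4)·R1: [0, 0, 0, 0, 0]
1 nonzero row, so the 2 vectors span a space of dimension 1.
Since 1 < 2, the vectors are linearly dependent.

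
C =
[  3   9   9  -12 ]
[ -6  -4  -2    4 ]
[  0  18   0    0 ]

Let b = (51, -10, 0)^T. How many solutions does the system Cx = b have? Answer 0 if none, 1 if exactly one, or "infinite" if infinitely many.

Row reduce the augmented matrix [C | b].
R2 ← R2 + (2)·R1: [0, 14, 16, -20, 92]
R3 ← R3 − (9/7)·R2: [0, 0, -144/7, 180/7, -828/7]
The echelon form has 3 nonzero rows, and every pivot lies in the first 4 columns, so rank(C) = rank([C|b]) = 3.
The system is consistent.
rank = 3 < 4 unknowns, so there are infinitely many solutions.

infinite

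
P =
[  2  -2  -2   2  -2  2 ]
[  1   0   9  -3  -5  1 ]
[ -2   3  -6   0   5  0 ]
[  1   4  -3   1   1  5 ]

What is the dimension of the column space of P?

Row reduce to echelon form.
R2 ← R2 − (1/2)·R1: [0, 1, 10, -4, -4, 0]
R3 ← R3 + R1: [0, 1, -8, 2, 3, 2]
R4 ← R4 − (1/2)·R1: [0, 5, -2, 0, 2, 4]
R3 ← R3 − R2: [0, 0, -18, 6, 7, 2]
R4 ← R4 − (5)·R2: [0, 0, -52, 20, 22, 4]
R4 ← R4 − (26/9)·R3: [0, 0, 0, 8/3, 16/9, -16/9]
Echelon form has 4 nonzero rows, so rank(P) = 4.
The column space has dimension equal to the rank: 4.

4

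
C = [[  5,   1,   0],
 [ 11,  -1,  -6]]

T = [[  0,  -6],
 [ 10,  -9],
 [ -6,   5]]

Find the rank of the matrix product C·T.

2

First compute CT:
[[ 10, -39],
 [ 26, -87]]
Now row reduce the product.
R2 ← R2 − (13/5)·R1: [0, 72/5]
2 nonzero rows, so rank(CT) = 2.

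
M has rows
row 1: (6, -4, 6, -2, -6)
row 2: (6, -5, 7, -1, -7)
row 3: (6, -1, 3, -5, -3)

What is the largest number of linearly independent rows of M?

Row reduce to echelon form.
R2 ← R2 − R1: [0, -1, 1, 1, -1]
R3 ← R3 − R1: [0, 3, -3, -3, 3]
R3 ← R3 + (3)·R2: [0, 0, 0, 0, 0]
Echelon form has 2 nonzero rows, so rank(M) = 2.
The rank gives the maximum number of linearly independent rows: 2.

2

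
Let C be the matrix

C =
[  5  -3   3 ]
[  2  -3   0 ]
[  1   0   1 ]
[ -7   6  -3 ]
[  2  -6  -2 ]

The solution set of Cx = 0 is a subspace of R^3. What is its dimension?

Row reduce to echelon form.
R2 ← R2 − (2/5)·R1: [0, -9/5, -6/5]
R3 ← R3 − (1/5)·R1: [0, 3/5, 2/5]
R4 ← R4 + (7/5)·R1: [0, 9/5, 6/5]
R5 ← R5 − (2/5)·R1: [0, -24/5, -16/5]
R3 ← R3 + (1/3)·R2: [0, 0, 0]
R4 ← R4 + R2: [0, 0, 0]
R5 ← R5 − (8/3)·R2: [0, 0, 0]
2 nonzero rows, so rank(C) = 2.
C has 3 columns; by rank–nullity, nullity = 3 − 2 = 1.

1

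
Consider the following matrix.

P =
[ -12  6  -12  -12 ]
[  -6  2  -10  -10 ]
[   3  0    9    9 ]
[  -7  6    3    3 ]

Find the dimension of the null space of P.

2

Row reduce to echelon form.
R2 ← R2 − (1/2)·R1: [0, -1, -4, -4]
R3 ← R3 + (1/4)·R1: [0, 3/2, 6, 6]
R4 ← R4 − (7/12)·R1: [0, 5/2, 10, 10]
R3 ← R3 + (3/2)·R2: [0, 0, 0, 0]
R4 ← R4 + (5/2)·R2: [0, 0, 0, 0]
2 nonzero rows, so rank(P) = 2.
P has 4 columns; by rank–nullity, nullity = 4 − 2 = 2.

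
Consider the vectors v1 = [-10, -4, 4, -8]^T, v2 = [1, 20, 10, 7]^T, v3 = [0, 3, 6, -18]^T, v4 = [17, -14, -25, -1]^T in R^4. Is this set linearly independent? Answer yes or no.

yes

Form the matrix with these vectors as rows and row reduce.
R2 ← R2 + (1/10)·R1: [0, 98/5, 52/5, 31/5]
R4 ← R4 + (17/10)·R1: [0, -104/5, -91/5, -73/5]
R3 ← R3 − (15/98)·R2: [0, 0, 216/49, -1857/98]
R4 ← R4 + (52/49)·R2: [0, 0, -351/49, -393/49]
R4 ← R4 + (13/8)·R3: [0, 0, 0, -621/16]
4 nonzero rows, so the 4 vectors span a space of dimension 4.
Since 4 = 4, the vectors are linearly independent.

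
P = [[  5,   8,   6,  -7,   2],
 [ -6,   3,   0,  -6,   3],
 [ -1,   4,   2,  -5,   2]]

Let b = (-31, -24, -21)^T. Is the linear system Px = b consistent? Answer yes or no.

yes

Row reduce the augmented matrix [P | b].
R2 ← R2 + (6/5)·R1: [0, 63/5, 36/5, -72/5, 27/5, -306/5]
R3 ← R3 + (1/5)·R1: [0, 28/5, 16/5, -32/5, 12/5, -136/5]
R3 ← R3 − (4/9)·R2: [0, 0, 0, 0, 0, 0]
The echelon form has 2 nonzero rows, and every pivot lies in the first 5 columns, so rank(P) = rank([P|b]) = 2.
The system is consistent.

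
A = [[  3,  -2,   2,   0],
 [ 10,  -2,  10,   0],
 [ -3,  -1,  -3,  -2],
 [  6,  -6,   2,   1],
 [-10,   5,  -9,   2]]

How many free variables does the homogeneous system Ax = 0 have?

1

Row reduce to echelon form.
R2 ← R2 − (10/3)·R1: [0, 14/3, 10/3, 0]
R3 ← R3 + R1: [0, -3, -1, -2]
R4 ← R4 − (2)·R1: [0, -2, -2, 1]
R5 ← R5 + (10/3)·R1: [0, -5/3, -7/3, 2]
R3 ← R3 + (9/14)·R2: [0, 0, 8/7, -2]
R4 ← R4 + (3/7)·R2: [0, 0, -4/7, 1]
R5 ← R5 + (5/14)·R2: [0, 0, -8/7, 2]
R4 ← R4 + (1/2)·R3: [0, 0, 0, 0]
R5 ← R5 + R3: [0, 0, 0, 0]
3 nonzero rows, so rank(A) = 3.
A has 4 columns; by rank–nullity, nullity = 4 − 3 = 1.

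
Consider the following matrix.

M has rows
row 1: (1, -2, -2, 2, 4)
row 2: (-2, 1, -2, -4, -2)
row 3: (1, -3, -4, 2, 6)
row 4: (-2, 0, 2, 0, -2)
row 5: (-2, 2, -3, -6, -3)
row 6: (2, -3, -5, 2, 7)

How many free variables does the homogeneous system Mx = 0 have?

2

Row reduce to echelon form.
R2 ← R2 + (2)·R1: [0, -3, -6, 0, 6]
R3 ← R3 − R1: [0, -1, -2, 0, 2]
R4 ← R4 + (2)·R1: [0, -4, -2, 4, 6]
R5 ← R5 + (2)·R1: [0, -2, -7, -2, 5]
R6 ← R6 − (2)·R1: [0, 1, -1, -2, -1]
R3 ← R3 − (1/3)·R2: [0, 0, 0, 0, 0]
R4 ← R4 − (4/3)·R2: [0, 0, 6, 4, -2]
R5 ← R5 − (2/3)·R2: [0, 0, -3, -2, 1]
R6 ← R6 + (1/3)·R2: [0, 0, -3, -2, 1]
Swap R3 ↔ R4
R5 ← R5 + (1/2)·R3: [0, 0, 0, 0, 0]
R6 ← R6 + (1/2)·R3: [0, 0, 0, 0, 0]
3 nonzero rows, so rank(M) = 3.
M has 5 columns; by rank–nullity, nullity = 5 − 3 = 2.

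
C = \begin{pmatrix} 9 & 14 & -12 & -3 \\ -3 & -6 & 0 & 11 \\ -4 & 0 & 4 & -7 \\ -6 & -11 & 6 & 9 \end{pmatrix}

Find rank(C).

4

Row reduce to echelon form.
R2 ← R2 + (1/3)·R1: [0, -4/3, -4, 10]
R3 ← R3 + (4/9)·R1: [0, 56/9, -4/3, -25/3]
R4 ← R4 + (2/3)·R1: [0, -5/3, -2, 7]
R3 ← R3 + (14/3)·R2: [0, 0, -20, 115/3]
R4 ← R4 − (5/4)·R2: [0, 0, 3, -11/2]
R4 ← R4 + (3/20)·R3: [0, 0, 0, 1/4]
Echelon form has 4 nonzero rows, so rank(C) = 4.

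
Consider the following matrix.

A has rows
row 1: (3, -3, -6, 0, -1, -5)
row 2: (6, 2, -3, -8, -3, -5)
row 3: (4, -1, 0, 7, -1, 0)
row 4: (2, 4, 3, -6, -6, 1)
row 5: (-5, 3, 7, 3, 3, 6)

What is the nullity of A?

Row reduce to echelon form.
R2 ← R2 − (2)·R1: [0, 8, 9, -8, -1, 5]
R3 ← R3 − (4/3)·R1: [0, 3, 8, 7, 1/3, 20/3]
R4 ← R4 − (2/3)·R1: [0, 6, 7, -6, -16/3, 13/3]
R5 ← R5 + (5/3)·R1: [0, -2, -3, 3, 4/3, -7/3]
R3 ← R3 − (3/8)·R2: [0, 0, 37/8, 10, 17/24, 115/24]
R4 ← R4 − (3/4)·R2: [0, 0, 1/4, 0, -55/12, 7/12]
R5 ← R5 + (1/4)·R2: [0, 0, -3/4, 1, 13/12, -13/12]
R4 ← R4 − (2/37)·R3: [0, 0, 0, -20/37, -171/37, 12/37]
R5 ← R5 + (6/37)·R3: [0, 0, 0, 97/37, 133/111, -34/111]
R5 ← R5 + (97/20)·R4: [0, 0, 0, 0, -1273/60, 19/15]
5 nonzero rows, so rank(A) = 5.
A has 6 columns; by rank–nullity, nullity = 6 − 5 = 1.

1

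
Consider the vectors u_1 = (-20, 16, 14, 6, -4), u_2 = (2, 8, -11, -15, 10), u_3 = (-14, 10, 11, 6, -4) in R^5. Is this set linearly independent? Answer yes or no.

Form the matrix with these vectors as rows and row reduce.
R2 ← R2 + (1/10)·R1: [0, 48/5, -48/5, -72/5, 48/5]
R3 ← R3 − (7/10)·R1: [0, -6/5, 6/5, 9/5, -6/5]
R3 ← R3 + (1/8)·R2: [0, 0, 0, 0, 0]
2 nonzero rows, so the 3 vectors span a space of dimension 2.
Since 2 < 3, the vectors are linearly dependent.

no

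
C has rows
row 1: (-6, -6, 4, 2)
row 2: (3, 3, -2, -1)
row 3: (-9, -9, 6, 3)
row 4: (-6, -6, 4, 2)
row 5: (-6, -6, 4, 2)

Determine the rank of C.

Row reduce to echelon form.
R2 ← R2 + (1/2)·R1: [0, 0, 0, 0]
R3 ← R3 − (3/2)·R1: [0, 0, 0, 0]
R4 ← R4 − R1: [0, 0, 0, 0]
R5 ← R5 − R1: [0, 0, 0, 0]
Echelon form has 1 nonzero row, so rank(C) = 1.

1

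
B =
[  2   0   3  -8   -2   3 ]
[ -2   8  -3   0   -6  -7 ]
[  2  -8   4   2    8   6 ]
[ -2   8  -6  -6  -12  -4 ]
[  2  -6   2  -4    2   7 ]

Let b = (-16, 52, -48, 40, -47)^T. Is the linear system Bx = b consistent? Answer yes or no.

Row reduce the augmented matrix [B | b].
R2 ← R2 + R1: [0, 8, 0, -8, -8, -4, 36]
R3 ← R3 − R1: [0, -8, 1, 10, 10, 3, -32]
R4 ← R4 + R1: [0, 8, -3, -14, -14, -1, 24]
R5 ← R5 − R1: [0, -6, -1, 4, 4, 4, -31]
R3 ← R3 + R2: [0, 0, 1, 2, 2, -1, 4]
R4 ← R4 − R2: [0, 0, -3, -6, -6, 3, -12]
R5 ← R5 + (3/4)·R2: [0, 0, -1, -2, -2, 1, -4]
R4 ← R4 + (3)·R3: [0, 0, 0, 0, 0, 0, 0]
R5 ← R5 + R3: [0, 0, 0, 0, 0, 0, 0]
The echelon form has 3 nonzero rows, and every pivot lies in the first 6 columns, so rank(B) = rank([B|b]) = 3.
The system is consistent.

yes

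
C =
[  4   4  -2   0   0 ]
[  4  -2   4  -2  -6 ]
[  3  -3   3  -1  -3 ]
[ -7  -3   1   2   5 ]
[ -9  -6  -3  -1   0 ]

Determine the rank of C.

Row reduce to echelon form.
R2 ← R2 − R1: [0, -6, 6, -2, -6]
R3 ← R3 − (3/4)·R1: [0, -6, 9/2, -1, -3]
R4 ← R4 + (7/4)·R1: [0, 4, -5/2, 2, 5]
R5 ← R5 + (9/4)·R1: [0, 3, -15/2, -1, 0]
R3 ← R3 − R2: [0, 0, -3/2, 1, 3]
R4 ← R4 + (2/3)·R2: [0, 0, 3/2, 2/3, 1]
R5 ← R5 + (1/2)·R2: [0, 0, -9/2, -2, -3]
R4 ← R4 + R3: [0, 0, 0, 5/3, 4]
R5 ← R5 − (3)·R3: [0, 0, 0, -5, -12]
R5 ← R5 + (3)·R4: [0, 0, 0, 0, 0]
Echelon form has 4 nonzero rows, so rank(C) = 4.

4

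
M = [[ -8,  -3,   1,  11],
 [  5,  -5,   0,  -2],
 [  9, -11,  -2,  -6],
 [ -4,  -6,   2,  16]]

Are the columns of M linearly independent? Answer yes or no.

Row reduce M to echelon form.
R2 ← R2 + (5/8)·R1: [0, -55/8, 5/8, 39/8]
R3 ← R3 + (9/8)·R1: [0, -115/8, -7/8, 51/8]
R4 ← R4 − (1/2)·R1: [0, -9/2, 3/2, 21/2]
R3 ← R3 − (23/11)·R2: [0, 0, -24/11, -42/11]
R4 ← R4 − (36/55)·R2: [0, 0, 12/11, 402/55]
R4 ← R4 + (1/2)·R3: [0, 0, 0, 27/5]
4 pivots among 4 columns.
Every column is a pivot column, so the columns are linearly independent.

yes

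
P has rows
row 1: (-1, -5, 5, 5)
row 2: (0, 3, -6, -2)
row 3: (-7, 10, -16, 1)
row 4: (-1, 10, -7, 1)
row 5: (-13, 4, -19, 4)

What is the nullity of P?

Row reduce to echelon form.
R3 ← R3 − (7)·R1: [0, 45, -51, -34]
R4 ← R4 − R1: [0, 15, -12, -4]
R5 ← R5 − (13)·R1: [0, 69, -84, -61]
R3 ← R3 − (15)·R2: [0, 0, 39, -4]
R4 ← R4 − (5)·R2: [0, 0, 18, 6]
R5 ← R5 − (23)·R2: [0, 0, 54, -15]
R4 ← R4 − (6/13)·R3: [0, 0, 0, 102/13]
R5 ← R5 − (18/13)·R3: [0, 0, 0, -123/13]
R5 ← R5 + (41/34)·R4: [0, 0, 0, 0]
4 nonzero rows, so rank(P) = 4.
P has 4 columns; by rank–nullity, nullity = 4 − 4 = 0.

0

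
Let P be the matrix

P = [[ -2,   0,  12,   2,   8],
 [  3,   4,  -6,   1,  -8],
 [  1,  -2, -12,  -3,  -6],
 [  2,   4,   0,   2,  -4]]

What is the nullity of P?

Row reduce to echelon form.
R2 ← R2 + (3/2)·R1: [0, 4, 12, 4, 4]
R3 ← R3 + (1/2)·R1: [0, -2, -6, -2, -2]
R4 ← R4 + R1: [0, 4, 12, 4, 4]
R3 ← R3 + (1/2)·R2: [0, 0, 0, 0, 0]
R4 ← R4 − R2: [0, 0, 0, 0, 0]
2 nonzero rows, so rank(P) = 2.
P has 5 columns; by rank–nullity, nullity = 5 − 2 = 3.

3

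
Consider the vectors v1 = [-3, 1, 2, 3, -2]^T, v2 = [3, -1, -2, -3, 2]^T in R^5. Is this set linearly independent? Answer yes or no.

no

Form the matrix with these vectors as rows and row reduce.
R2 ← R2 + R1: [0, 0, 0, 0, 0]
1 nonzero row, so the 2 vectors span a space of dimension 1.
Since 1 < 2, the vectors are linearly dependent.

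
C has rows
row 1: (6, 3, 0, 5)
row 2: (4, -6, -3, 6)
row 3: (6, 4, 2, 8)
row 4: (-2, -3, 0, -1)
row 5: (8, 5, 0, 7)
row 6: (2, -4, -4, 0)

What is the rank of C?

4

Row reduce to echelon form.
R2 ← R2 − (2/3)·R1: [0, -8, -3, 8/3]
R3 ← R3 − R1: [0, 1, 2, 3]
R4 ← R4 + (1/3)·R1: [0, -2, 0, 2/3]
R5 ← R5 − (4/3)·R1: [0, 1, 0, 1/3]
R6 ← R6 − (1/3)·R1: [0, -5, -4, -5/3]
R3 ← R3 + (1/8)·R2: [0, 0, 13/8, 10/3]
R4 ← R4 − (1/4)·R2: [0, 0, 3/4, 0]
R5 ← R5 + (1/8)·R2: [0, 0, -3/8, 2/3]
R6 ← R6 − (5/8)·R2: [0, 0, -17/8, -10/3]
R4 ← R4 − (6/13)·R3: [0, 0, 0, -20/13]
R5 ← R5 + (3/13)·R3: [0, 0, 0, 56/39]
R6 ← R6 + (17/13)·R3: [0, 0, 0, 40/39]
R5 ← R5 + (14/15)·R4: [0, 0, 0, 0]
R6 ← R6 + (2/3)·R4: [0, 0, 0, 0]
Echelon form has 4 nonzero rows, so rank(C) = 4.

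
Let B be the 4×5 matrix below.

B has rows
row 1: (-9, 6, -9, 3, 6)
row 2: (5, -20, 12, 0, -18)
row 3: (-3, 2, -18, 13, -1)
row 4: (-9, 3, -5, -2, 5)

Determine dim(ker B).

Row reduce to echelon form.
R2 ← R2 + (5/9)·R1: [0, -50/3, 7, 5/3, -44/3]
R3 ← R3 − (1/3)·R1: [0, 0, -15, 12, -3]
R4 ← R4 − R1: [0, -3, 4, -5, -1]
R4 ← R4 − (9/50)·R2: [0, 0, 137/50, -53/10, 41/25]
R4 ← R4 + (137/750)·R3: [0, 0, 0, -777/250, 273/250]
4 nonzero rows, so rank(B) = 4.
B has 5 columns; by rank–nullity, nullity = 5 − 4 = 1.

1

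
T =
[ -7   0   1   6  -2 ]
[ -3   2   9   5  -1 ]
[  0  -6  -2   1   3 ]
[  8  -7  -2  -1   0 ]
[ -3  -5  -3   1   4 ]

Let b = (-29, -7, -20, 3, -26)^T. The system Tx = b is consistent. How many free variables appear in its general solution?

1

Row reduce the augmented matrix [T | b].
R2 ← R2 − (3/7)·R1: [0, 2, 60/7, 17/7, -1/7, 38/7]
R4 ← R4 + (8/7)·R1: [0, -7, -6/7, 41/7, -16/7, -211/7]
R5 ← R5 − (3/7)·R1: [0, -5, -24/7, -11/7, 34/7, -95/7]
R3 ← R3 + (3)·R2: [0, 0, 166/7, 58/7, 18/7, -26/7]
R4 ← R4 + (7/2)·R2: [0, 0, 204/7, 201/14, -39/14, -78/7]
R5 ← R5 + (5/2)·R2: [0, 0, 18, 9/2, 9/2, 0]
R4 ← R4 − (102/83)·R3: [0, 0, 0, 693/166, -987/166, -546/83]
R5 ← R5 − (63/83)·R3: [0, 0, 0, -297/166, 423/166, 234/83]
R5 ← R5 + (3/7)·R4: [0, 0, 0, 0, 0, 0]
The echelon form has 4 nonzero rows, and every pivot lies in the first 5 columns, so rank(T) = rank([T|b]) = 4.
The system is consistent.
Free variables = (unknowns) − (rank) = 5 − 4 = 1.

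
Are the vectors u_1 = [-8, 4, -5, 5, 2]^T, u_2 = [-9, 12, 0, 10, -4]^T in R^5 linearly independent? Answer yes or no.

Form the matrix with these vectors as rows and row reduce.
R2 ← R2 − (9/8)·R1: [0, 15/2, 45/8, 35/8, -25/4]
2 nonzero rows, so the 2 vectors span a space of dimension 2.
Since 2 = 2, the vectors are linearly independent.

yes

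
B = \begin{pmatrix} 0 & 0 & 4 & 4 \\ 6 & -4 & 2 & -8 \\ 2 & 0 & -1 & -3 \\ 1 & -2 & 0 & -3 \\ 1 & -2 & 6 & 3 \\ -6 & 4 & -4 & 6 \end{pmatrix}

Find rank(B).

Row reduce to echelon form.
Swap R1 ↔ R2
R3 ← R3 − (1/3)·R1: [0, 4/3, -5/3, -1/3]
R4 ← R4 − (1/6)·R1: [0, -4/3, -1/3, -5/3]
R5 ← R5 − (1/6)·R1: [0, -4/3, 17/3, 13/3]
R6 ← R6 + R1: [0, 0, -2, -2]
Swap R2 ↔ R3
R4 ← R4 + R2: [0, 0, -2, -2]
R5 ← R5 + R2: [0, 0, 4, 4]
R4 ← R4 + (1/2)·R3: [0, 0, 0, 0]
R5 ← R5 − R3: [0, 0, 0, 0]
R6 ← R6 + (1/2)·R3: [0, 0, 0, 0]
Echelon form has 3 nonzero rows, so rank(B) = 3.

3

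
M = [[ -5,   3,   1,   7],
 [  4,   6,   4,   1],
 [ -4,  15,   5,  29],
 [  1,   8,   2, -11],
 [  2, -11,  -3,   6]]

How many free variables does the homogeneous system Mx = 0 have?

0

Row reduce to echelon form.
R2 ← R2 + (4/5)·R1: [0, 42/5, 24/5, 33/5]
R3 ← R3 − (4/5)·R1: [0, 63/5, 21/5, 117/5]
R4 ← R4 + (1/5)·R1: [0, 43/5, 11/5, -48/5]
R5 ← R5 + (2/5)·R1: [0, -49/5, -13/5, 44/5]
R3 ← R3 − (3/2)·R2: [0, 0, -3, 27/2]
R4 ← R4 − (43/42)·R2: [0, 0, -19/7, -229/14]
R5 ← R5 + (7/6)·R2: [0, 0, 3, 33/2]
R4 ← R4 − (19/21)·R3: [0, 0, 0, -200/7]
R5 ← R5 + R3: [0, 0, 0, 30]
R5 ← R5 + (21/20)·R4: [0, 0, 0, 0]
4 nonzero rows, so rank(M) = 4.
M has 4 columns; by rank–nullity, nullity = 4 − 4 = 0.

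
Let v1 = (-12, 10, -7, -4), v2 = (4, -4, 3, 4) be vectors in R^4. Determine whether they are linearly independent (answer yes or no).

Form the matrix with these vectors as rows and row reduce.
R2 ← R2 + (1/3)·R1: [0, -2/3, 2/3, 8/3]
2 nonzero rows, so the 2 vectors span a space of dimension 2.
Since 2 = 2, the vectors are linearly independent.

yes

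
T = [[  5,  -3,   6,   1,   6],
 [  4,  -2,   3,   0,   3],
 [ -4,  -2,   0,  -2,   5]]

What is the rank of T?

3

Row reduce to echelon form.
R2 ← R2 − (4/5)·R1: [0, 2/5, -9/5, -4/5, -9/5]
R3 ← R3 + (4/5)·R1: [0, -22/5, 24/5, -6/5, 49/5]
R3 ← R3 + (11)·R2: [0, 0, -15, -10, -10]
Echelon form has 3 nonzero rows, so rank(T) = 3.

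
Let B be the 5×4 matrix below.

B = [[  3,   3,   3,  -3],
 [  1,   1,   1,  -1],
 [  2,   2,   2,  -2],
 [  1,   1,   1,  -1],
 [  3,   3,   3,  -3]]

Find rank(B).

Row reduce to echelon form.
R2 ← R2 − (1/3)·R1: [0, 0, 0, 0]
R3 ← R3 − (2/3)·R1: [0, 0, 0, 0]
R4 ← R4 − (1/3)·R1: [0, 0, 0, 0]
R5 ← R5 − R1: [0, 0, 0, 0]
Echelon form has 1 nonzero row, so rank(B) = 1.

1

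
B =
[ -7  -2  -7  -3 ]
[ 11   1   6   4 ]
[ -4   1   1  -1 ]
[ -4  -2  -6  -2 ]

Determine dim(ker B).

Row reduce to echelon form.
R2 ← R2 + (11/7)·R1: [0, -15/7, -5, -5/7]
R3 ← R3 − (4/7)·R1: [0, 15/7, 5, 5/7]
R4 ← R4 − (4/7)·R1: [0, -6/7, -2, -2/7]
R3 ← R3 + R2: [0, 0, 0, 0]
R4 ← R4 − (2/5)·R2: [0, 0, 0, 0]
2 nonzero rows, so rank(B) = 2.
B has 4 columns; by rank–nullity, nullity = 4 − 2 = 2.

2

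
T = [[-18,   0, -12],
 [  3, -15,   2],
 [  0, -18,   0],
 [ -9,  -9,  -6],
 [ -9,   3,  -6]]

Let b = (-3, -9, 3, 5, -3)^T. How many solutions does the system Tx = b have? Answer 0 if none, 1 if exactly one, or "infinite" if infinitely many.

0

Row reduce the augmented matrix [T | b].
R2 ← R2 + (1/6)·R1: [0, -15, 0, -19/2]
R4 ← R4 − (1/2)·R1: [0, -9, 0, 13/2]
R5 ← R5 − (1/2)·R1: [0, 3, 0, -3/2]
R3 ← R3 − (6/5)·R2: [0, 0, 0, 72/5]
R4 ← R4 − (3/5)·R2: [0, 0, 0, 61/5]
R5 ← R5 + (1/5)·R2: [0, 0, 0, -17/5]
R4 ← R4 − (61/72)·R3: [0, 0, 0, 0]
R5 ← R5 + (17/72)·R3: [0, 0, 0, 0]
The echelon form has 3 nonzero rows; the last pivot sits in the augmented column, so rank(T) = 2 but rank([T|b]) = 3.
Since the ranks differ, the system is inconsistent.
It has no solutions.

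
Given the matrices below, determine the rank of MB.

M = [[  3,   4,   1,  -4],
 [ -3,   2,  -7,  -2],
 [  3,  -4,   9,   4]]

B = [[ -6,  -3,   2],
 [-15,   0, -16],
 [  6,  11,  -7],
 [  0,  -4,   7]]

First compute MB:
[[-72,  18, -93],
 [-54, -60,  -3],
 [ 96,  74,  35]]
Now row reduce the product.
R2 ← R2 − (3/4)·R1: [0, -147/2, 267/4]
R3 ← R3 + (4/3)·R1: [0, 98, -89]
R3 ← R3 + (4/3)·R2: [0, 0, 0]
2 nonzero rows, so rank(MB) = 2.

2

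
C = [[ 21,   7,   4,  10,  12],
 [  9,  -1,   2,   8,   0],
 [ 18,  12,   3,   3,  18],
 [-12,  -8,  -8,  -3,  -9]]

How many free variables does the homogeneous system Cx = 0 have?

Row reduce to echelon form.
R2 ← R2 − (3/7)·R1: [0, -4, 2/7, 26/7, -36/7]
R3 ← R3 − (6/7)·R1: [0, 6, -3/7, -39/7, 54/7]
R4 ← R4 + (4/7)·R1: [0, -4, -40/7, 19/7, -15/7]
R3 ← R3 + (3/2)·R2: [0, 0, 0, 0, 0]
R4 ← R4 − R2: [0, 0, -6, -1, 3]
Swap R3 ↔ R4
3 nonzero rows, so rank(C) = 3.
C has 5 columns; by rank–nullity, nullity = 5 − 3 = 2.

2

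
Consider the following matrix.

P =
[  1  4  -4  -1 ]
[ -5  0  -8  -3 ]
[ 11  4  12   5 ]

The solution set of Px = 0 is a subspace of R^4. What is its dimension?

Row reduce to echelon form.
R2 ← R2 + (5)·R1: [0, 20, -28, -8]
R3 ← R3 − (11)·R1: [0, -40, 56, 16]
R3 ← R3 + (2)·R2: [0, 0, 0, 0]
2 nonzero rows, so rank(P) = 2.
P has 4 columns; by rank–nullity, nullity = 4 − 2 = 2.

2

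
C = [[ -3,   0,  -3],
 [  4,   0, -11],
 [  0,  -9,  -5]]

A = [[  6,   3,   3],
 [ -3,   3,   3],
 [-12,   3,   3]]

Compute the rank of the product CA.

2

First compute CA:
[[ 18, -18, -18],
 [156, -21, -21],
 [ 87, -42, -42]]
Now row reduce the product.
R2 ← R2 − (26/3)·R1: [0, 135, 135]
R3 ← R3 − (29/6)·R1: [0, 45, 45]
R3 ← R3 − (1/3)·R2: [0, 0, 0]
2 nonzero rows, so rank(CA) = 2.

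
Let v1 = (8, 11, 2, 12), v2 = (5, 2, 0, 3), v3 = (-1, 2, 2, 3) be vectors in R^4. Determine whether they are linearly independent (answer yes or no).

Form the matrix with these vectors as rows and row reduce.
R2 ← R2 − (5/8)·R1: [0, -39/8, -5/4, -9/2]
R3 ← R3 + (1/8)·R1: [0, 27/8, 9/4, 9/2]
R3 ← R3 + (9/13)·R2: [0, 0, 18/13, 18/13]
3 nonzero rows, so the 3 vectors span a space of dimension 3.
Since 3 = 3, the vectors are linearly independent.

yes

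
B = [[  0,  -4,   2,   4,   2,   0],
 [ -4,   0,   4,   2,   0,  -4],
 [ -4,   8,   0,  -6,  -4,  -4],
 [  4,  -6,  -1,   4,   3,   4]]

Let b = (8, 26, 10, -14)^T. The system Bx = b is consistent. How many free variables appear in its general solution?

Row reduce the augmented matrix [B | b].
Swap R1 ↔ R2
R3 ← R3 − R1: [0, 8, -4, -8, -4, 0, -16]
R4 ← R4 + R1: [0, -6, 3, 6, 3, 0, 12]
R3 ← R3 + (2)·R2: [0, 0, 0, 0, 0, 0, 0]
R4 ← R4 − (3/2)·R2: [0, 0, 0, 0, 0, 0, 0]
The echelon form has 2 nonzero rows, and every pivot lies in the first 6 columns, so rank(B) = rank([B|b]) = 2.
The system is consistent.
Free variables = (unknowns) − (rank) = 6 − 2 = 4.

4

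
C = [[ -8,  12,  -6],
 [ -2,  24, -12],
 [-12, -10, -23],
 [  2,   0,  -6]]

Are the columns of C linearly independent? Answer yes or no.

yes

Row reduce C to echelon form.
R2 ← R2 − (1/4)·R1: [0, 21, -21/2]
R3 ← R3 − (3/2)·R1: [0, -28, -14]
R4 ← R4 + (1/4)·R1: [0, 3, -15/2]
R3 ← R3 + (4/3)·R2: [0, 0, -28]
R4 ← R4 − (1/7)·R2: [0, 0, -6]
R4 ← R4 − (3/14)·R3: [0, 0, 0]
3 pivots among 3 columns.
Every column is a pivot column, so the columns are linearly independent.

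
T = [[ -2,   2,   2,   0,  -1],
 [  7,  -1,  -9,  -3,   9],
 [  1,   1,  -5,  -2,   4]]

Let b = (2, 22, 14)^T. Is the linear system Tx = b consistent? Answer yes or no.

yes

Row reduce the augmented matrix [T | b].
R2 ← R2 + (7/2)·R1: [0, 6, -2, -3, 11/2, 29]
R3 ← R3 + (1/2)·R1: [0, 2, -4, -2, 7/2, 15]
R3 ← R3 − (1/3)·R2: [0, 0, -10/3, -1, 5/3, 16/3]
The echelon form has 3 nonzero rows, and every pivot lies in the first 5 columns, so rank(T) = rank([T|b]) = 3.
The system is consistent.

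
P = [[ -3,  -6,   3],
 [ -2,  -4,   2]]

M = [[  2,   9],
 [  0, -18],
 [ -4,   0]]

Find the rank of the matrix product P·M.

1

First compute PM:
[[-18,  81],
 [-12,  54]]
Now row reduce the product.
R2 ← R2 − (2/3)·R1: [0, 0]
1 nonzero row, so rank(PM) = 1.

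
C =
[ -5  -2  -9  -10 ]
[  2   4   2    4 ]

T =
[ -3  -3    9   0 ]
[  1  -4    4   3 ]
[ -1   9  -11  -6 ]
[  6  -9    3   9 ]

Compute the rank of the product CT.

2

First compute CT:
[[-38,  32,  16, -42],
 [ 20, -40,  24,  36]]
Now row reduce the product.
R2 ← R2 + (10/19)·R1: [0, -440/19, 616/19, 264/19]
2 nonzero rows, so rank(CT) = 2.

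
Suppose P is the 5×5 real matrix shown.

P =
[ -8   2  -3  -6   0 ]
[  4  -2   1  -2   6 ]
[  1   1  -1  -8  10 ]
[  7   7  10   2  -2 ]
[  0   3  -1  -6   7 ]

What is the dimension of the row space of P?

5

Row reduce to echelon form.
R2 ← R2 + (1/2)·R1: [0, -1, -1/2, -5, 6]
R3 ← R3 + (1/8)·R1: [0, 5/4, -11/8, -35/4, 10]
R4 ← R4 + (7/8)·R1: [0, 35/4, 59/8, -13/4, -2]
R3 ← R3 + (5/4)·R2: [0, 0, -2, -15, 35/2]
R4 ← R4 + (35/4)·R2: [0, 0, 3, -47, 101/2]
R5 ← R5 + (3)·R2: [0, 0, -5/2, -21, 25]
R4 ← R4 + (3/2)·R3: [0, 0, 0, -139/2, 307/4]
R5 ← R5 − (5/4)·R3: [0, 0, 0, -9/4, 25/8]
R5 ← R5 − (9/278)·R4: [0, 0, 0, 0, 89/139]
Echelon form has 5 nonzero rows, so rank(P) = 5.
The row space has dimension equal to the rank: 5.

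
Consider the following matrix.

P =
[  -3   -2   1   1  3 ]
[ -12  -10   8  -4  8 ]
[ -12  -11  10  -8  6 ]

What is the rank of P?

Row reduce to echelon form.
R2 ← R2 − (4)·R1: [0, -2, 4, -8, -4]
R3 ← R3 − (4)·R1: [0, -3, 6, -12, -6]
R3 ← R3 − (3/2)·R2: [0, 0, 0, 0, 0]
Echelon form has 2 nonzero rows, so rank(P) = 2.

2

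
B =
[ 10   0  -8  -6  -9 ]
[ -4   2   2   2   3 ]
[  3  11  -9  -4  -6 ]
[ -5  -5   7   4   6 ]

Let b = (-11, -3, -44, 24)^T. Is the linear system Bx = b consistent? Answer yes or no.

yes

Row reduce the augmented matrix [B | b].
R2 ← R2 + (2/5)·R1: [0, 2, -6/5, -2/5, -3/5, -37/5]
R3 ← R3 − (3/10)·R1: [0, 11, -33/5, -11/5, -33/10, -407/10]
R4 ← R4 + (1/2)·R1: [0, -5, 3, 1, 3/2, 37/2]
R3 ← R3 − (11/2)·R2: [0, 0, 0, 0, 0, 0]
R4 ← R4 + (5/2)·R2: [0, 0, 0, 0, 0, 0]
The echelon form has 2 nonzero rows, and every pivot lies in the first 5 columns, so rank(B) = rank([B|b]) = 2.
The system is consistent.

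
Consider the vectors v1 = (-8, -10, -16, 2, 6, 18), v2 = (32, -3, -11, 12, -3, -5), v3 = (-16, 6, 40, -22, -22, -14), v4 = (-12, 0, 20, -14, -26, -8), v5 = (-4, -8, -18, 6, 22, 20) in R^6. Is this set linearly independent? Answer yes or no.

yes

Form the matrix with these vectors as rows and row reduce.
R2 ← R2 + (4)·R1: [0, -43, -75, 20, 21, 67]
R3 ← R3 − (2)·R1: [0, 26, 72, -26, -34, -50]
R4 ← R4 − (3/2)·R1: [0, 15, 44, -17, -35, -35]
R5 ← R5 − (1/2)·R1: [0, -3, -10, 5, 19, 11]
R3 ← R3 + (26/43)·R2: [0, 0, 1146/43, -598/43, -916/43, -408/43]
R4 ← R4 + (15/43)·R2: [0, 0, 767/43, -431/43, -1190/43, -500/43]
R5 ← R5 − (3/43)·R2: [0, 0, -205/43, 155/43, 754/43, 272/43]
R4 ← R4 − (767/1146)·R3: [0, 0, 0, -410/573, -7688/573, -1008/191]
R5 ← R5 + (205/1146)·R3: [0, 0, 0, 640/573, 7864/573, 884/191]
R5 ← R5 + (64/41)·R4: [0, 0, 0, 0, -296/41, -148/41]
5 nonzero rows, so the 5 vectors span a space of dimension 5.
Since 5 = 5, the vectors are linearly independent.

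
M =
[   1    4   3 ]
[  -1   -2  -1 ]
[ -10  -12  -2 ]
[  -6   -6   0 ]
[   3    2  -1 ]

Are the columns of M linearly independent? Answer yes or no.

Row reduce M to echelon form.
R2 ← R2 + R1: [0, 2, 2]
R3 ← R3 + (10)·R1: [0, 28, 28]
R4 ← R4 + (6)·R1: [0, 18, 18]
R5 ← R5 − (3)·R1: [0, -10, -10]
R3 ← R3 − (14)·R2: [0, 0, 0]
R4 ← R4 − (9)·R2: [0, 0, 0]
R5 ← R5 + (5)·R2: [0, 0, 0]
2 pivots among 3 columns.
Only 2 < 3 pivot columns, so the columns are linearly dependent.

no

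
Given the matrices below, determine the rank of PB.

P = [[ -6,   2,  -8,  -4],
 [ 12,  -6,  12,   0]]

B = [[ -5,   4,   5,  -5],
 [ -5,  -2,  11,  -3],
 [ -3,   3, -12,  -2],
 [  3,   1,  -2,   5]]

First compute PB:
[[ 32, -56,  96,  20],
 [-66,  96, -150, -66]]
Now row reduce the product.
R2 ← R2 + (33/16)·R1: [0, -39/2, 48, -99/4]
2 nonzero rows, so rank(PB) = 2.

2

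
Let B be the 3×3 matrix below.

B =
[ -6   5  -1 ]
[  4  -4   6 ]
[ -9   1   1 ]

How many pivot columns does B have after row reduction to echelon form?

Row reduce to echelon form.
R2 ← R2 + (2/3)·R1: [0, -2/3, 16/3]
R3 ← R3 − (3/2)·R1: [0, -13/2, 5/2]
R3 ← R3 − (39/4)·R2: [0, 0, -99/2]
Echelon form has 3 nonzero rows, so rank(B) = 3.
Each nonzero row contributes one pivot column: 3 pivot columns.

3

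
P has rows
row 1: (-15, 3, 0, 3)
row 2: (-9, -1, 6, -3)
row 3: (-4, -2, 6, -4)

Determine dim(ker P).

Row reduce to echelon form.
R2 ← R2 − (3/5)·R1: [0, -14/5, 6, -24/5]
R3 ← R3 − (4/15)·R1: [0, -14/5, 6, -24/5]
R3 ← R3 − R2: [0, 0, 0, 0]
2 nonzero rows, so rank(P) = 2.
P has 4 columns; by rank–nullity, nullity = 4 − 2 = 2.

2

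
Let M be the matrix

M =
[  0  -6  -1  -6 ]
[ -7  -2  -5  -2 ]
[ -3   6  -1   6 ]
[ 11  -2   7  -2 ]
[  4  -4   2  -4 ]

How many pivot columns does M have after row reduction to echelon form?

2

Row reduce to echelon form.
Swap R1 ↔ R2
R3 ← R3 − (3/7)·R1: [0, 48/7, 8/7, 48/7]
R4 ← R4 + (11/7)·R1: [0, -36/7, -6/7, -36/7]
R5 ← R5 + (4/7)·R1: [0, -36/7, -6/7, -36/7]
R3 ← R3 + (8/7)·R2: [0, 0, 0, 0]
R4 ← R4 − (6/7)·R2: [0, 0, 0, 0]
R5 ← R5 − (6/7)·R2: [0, 0, 0, 0]
Echelon form has 2 nonzero rows, so rank(M) = 2.
Each nonzero row contributes one pivot column: 2 pivot columns.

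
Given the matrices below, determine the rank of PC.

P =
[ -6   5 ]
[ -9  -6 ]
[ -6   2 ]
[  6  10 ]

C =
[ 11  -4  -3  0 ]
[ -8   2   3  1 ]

First compute PC:
[[-106,  34,  33,   5],
 [-51,  24,   9,  -6],
 [-82,  28,  24,   2],
 [-14,  -4,  12,  10]]
Now row reduce the product.
R2 ← R2 − (51/106)·R1: [0, 405/53, -729/106, -891/106]
R3 ← R3 − (41/53)·R1: [0, 90/53, -81/53, -99/53]
R4 ← R4 − (7/53)·R1: [0, -450/53, 405/53, 495/53]
R3 ← R3 − (2/9)·R2: [0, 0, 0, 0]
R4 ← R4 + (10/9)·R2: [0, 0, 0, 0]
2 nonzero rows, so rank(PC) = 2.

2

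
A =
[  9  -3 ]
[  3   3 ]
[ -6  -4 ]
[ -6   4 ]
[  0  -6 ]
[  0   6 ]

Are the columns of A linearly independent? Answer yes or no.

Row reduce A to echelon form.
R2 ← R2 − (1/3)·R1: [0, 4]
R3 ← R3 + (2/3)·R1: [0, -6]
R4 ← R4 + (2/3)·R1: [0, 2]
R3 ← R3 + (3/2)·R2: [0, 0]
R4 ← R4 − (1/2)·R2: [0, 0]
R5 ← R5 + (3/2)·R2: [0, 0]
R6 ← R6 − (3/2)·R2: [0, 0]
2 pivots among 2 columns.
Every column is a pivot column, so the columns are linearly independent.

yes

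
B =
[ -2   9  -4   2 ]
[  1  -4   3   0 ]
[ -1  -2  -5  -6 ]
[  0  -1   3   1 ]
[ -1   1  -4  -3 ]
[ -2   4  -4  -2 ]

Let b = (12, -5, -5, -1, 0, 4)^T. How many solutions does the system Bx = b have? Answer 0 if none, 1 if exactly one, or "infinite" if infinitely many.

infinite

Row reduce the augmented matrix [B | b].
R2 ← R2 + (1/2)·R1: [0, 1/2, 1, 1, 1]
R3 ← R3 − (1/2)·R1: [0, -13/2, -3, -7, -11]
R5 ← R5 − (1/2)·R1: [0, -7/2, -2, -4, -6]
R6 ← R6 − R1: [0, -5, 0, -4, -8]
R3 ← R3 + (13)·R2: [0, 0, 10, 6, 2]
R4 ← R4 + (2)·R2: [0, 0, 5, 3, 1]
R5 ← R5 + (7)·R2: [0, 0, 5, 3, 1]
R6 ← R6 + (10)·R2: [0, 0, 10, 6, 2]
R4 ← R4 − (1/2)·R3: [0, 0, 0, 0, 0]
R5 ← R5 − (1/2)·R3: [0, 0, 0, 0, 0]
R6 ← R6 − R3: [0, 0, 0, 0, 0]
The echelon form has 3 nonzero rows, and every pivot lies in the first 4 columns, so rank(B) = rank([B|b]) = 3.
The system is consistent.
rank = 3 < 4 unknowns, so there are infinitely many solutions.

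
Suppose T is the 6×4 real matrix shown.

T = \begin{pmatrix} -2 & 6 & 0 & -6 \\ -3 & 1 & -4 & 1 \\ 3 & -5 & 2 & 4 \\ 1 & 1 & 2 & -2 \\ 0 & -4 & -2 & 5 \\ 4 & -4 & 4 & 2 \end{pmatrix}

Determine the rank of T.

2

Row reduce to echelon form.
R2 ← R2 − (3/2)·R1: [0, -8, -4, 10]
R3 ← R3 + (3/2)·R1: [0, 4, 2, -5]
R4 ← R4 + (1/2)·R1: [0, 4, 2, -5]
R6 ← R6 + (2)·R1: [0, 8, 4, -10]
R3 ← R3 + (1/2)·R2: [0, 0, 0, 0]
R4 ← R4 + (1/2)·R2: [0, 0, 0, 0]
R5 ← R5 − (1/2)·R2: [0, 0, 0, 0]
R6 ← R6 + R2: [0, 0, 0, 0]
Echelon form has 2 nonzero rows, so rank(T) = 2.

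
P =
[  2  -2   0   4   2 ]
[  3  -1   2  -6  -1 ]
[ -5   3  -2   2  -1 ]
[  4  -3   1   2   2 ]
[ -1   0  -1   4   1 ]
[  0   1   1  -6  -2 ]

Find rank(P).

2

Row reduce to echelon form.
R2 ← R2 − (3/2)·R1: [0, 2, 2, -12, -4]
R3 ← R3 + (5/2)·R1: [0, -2, -2, 12, 4]
R4 ← R4 − (2)·R1: [0, 1, 1, -6, -2]
R5 ← R5 + (1/2)·R1: [0, -1, -1, 6, 2]
R3 ← R3 + R2: [0, 0, 0, 0, 0]
R4 ← R4 − (1/2)·R2: [0, 0, 0, 0, 0]
R5 ← R5 + (1/2)·R2: [0, 0, 0, 0, 0]
R6 ← R6 − (1/2)·R2: [0, 0, 0, 0, 0]
Echelon form has 2 nonzero rows, so rank(P) = 2.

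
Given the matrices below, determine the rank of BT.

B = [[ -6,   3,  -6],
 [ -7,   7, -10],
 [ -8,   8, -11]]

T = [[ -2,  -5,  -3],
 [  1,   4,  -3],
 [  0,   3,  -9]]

First compute BT:
[[ 15,  24,  63],
 [ 21,  33,  90],
 [ 24,  39,  99]]
Now row reduce the product.
R2 ← R2 − (7/5)·R1: [0, -3/5, 9/5]
R3 ← R3 − (8/5)·R1: [0, 3/5, -9/5]
R3 ← R3 + R2: [0, 0, 0]
2 nonzero rows, so rank(BT) = 2.

2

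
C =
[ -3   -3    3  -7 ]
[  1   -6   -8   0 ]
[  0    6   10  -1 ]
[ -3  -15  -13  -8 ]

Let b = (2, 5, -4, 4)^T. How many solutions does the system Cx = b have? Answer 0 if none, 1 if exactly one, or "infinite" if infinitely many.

0

Row reduce the augmented matrix [C | b].
R2 ← R2 + (1/3)·R1: [0, -7, -7, -7/3, 17/3]
R4 ← R4 − R1: [0, -12, -16, -1, 2]
R3 ← R3 + (6/7)·R2: [0, 0, 4, -3, 6/7]
R4 ← R4 − (12/7)·R2: [0, 0, -4, 3, -54/7]
R4 ← R4 + R3: [0, 0, 0, 0, -48/7]
The echelon form has 4 nonzero rows; the last pivot sits in the augmented column, so rank(C) = 3 but rank([C|b]) = 4.
Since the ranks differ, the system is inconsistent.
It has no solutions.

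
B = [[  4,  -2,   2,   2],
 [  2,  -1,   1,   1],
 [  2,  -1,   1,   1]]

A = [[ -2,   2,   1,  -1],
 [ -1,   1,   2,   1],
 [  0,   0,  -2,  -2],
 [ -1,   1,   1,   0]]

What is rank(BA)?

First compute BA:
[[ -8,   8,  -2, -10],
 [ -4,   4,  -1,  -5],
 [ -4,   4,  -1,  -5]]
Now row reduce the product.
R2 ← R2 − (1/2)·R1: [0, 0, 0, 0]
R3 ← R3 − (1/2)·R1: [0, 0, 0, 0]
1 nonzero row, so rank(BA) = 1.

1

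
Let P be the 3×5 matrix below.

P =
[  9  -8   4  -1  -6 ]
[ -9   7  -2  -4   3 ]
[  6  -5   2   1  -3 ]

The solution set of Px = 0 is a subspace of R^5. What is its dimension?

Row reduce to echelon form.
R2 ← R2 + R1: [0, -1, 2, -5, -3]
R3 ← R3 − (2/3)·R1: [0, 1/3, -2/3, 5/3, 1]
R3 ← R3 + (1/3)·R2: [0, 0, 0, 0, 0]
2 nonzero rows, so rank(P) = 2.
P has 5 columns; by rank–nullity, nullity = 5 − 2 = 3.

3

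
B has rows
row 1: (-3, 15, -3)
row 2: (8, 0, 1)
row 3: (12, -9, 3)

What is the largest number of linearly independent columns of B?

3

Row reduce to echelon form.
R2 ← R2 + (8/3)·R1: [0, 40, -7]
R3 ← R3 + (4)·R1: [0, 51, -9]
R3 ← R3 − (51/40)·R2: [0, 0, -3/40]
Echelon form has 3 nonzero rows, so rank(B) = 3.
The rank gives the maximum number of linearly independent columns: 3.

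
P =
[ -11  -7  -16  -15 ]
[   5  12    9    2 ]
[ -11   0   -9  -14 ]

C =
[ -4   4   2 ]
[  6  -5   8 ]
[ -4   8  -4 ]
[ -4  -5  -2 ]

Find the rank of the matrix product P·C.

3

First compute PC:
[[126, -62,  16],
 [  8,  22,  66],
 [136, -46,  42]]
Now row reduce the product.
R2 ← R2 − (4/63)·R1: [0, 1634/63, 4094/63]
R3 ← R3 − (68/63)·R1: [0, 1318/63, 1558/63]
R3 ← R3 − (659/817)·R2: [0, 0, -22620/817]
3 nonzero rows, so rank(PC) = 3.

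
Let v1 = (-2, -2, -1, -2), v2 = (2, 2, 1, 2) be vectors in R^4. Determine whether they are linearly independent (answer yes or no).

no

Form the matrix with these vectors as rows and row reduce.
R2 ← R2 + R1: [0, 0, 0, 0]
1 nonzero row, so the 2 vectors span a space of dimension 1.
Since 1 < 2, the vectors are linearly dependent.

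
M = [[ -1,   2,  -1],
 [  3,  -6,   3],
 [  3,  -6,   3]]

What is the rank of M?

1

Row reduce to echelon form.
R2 ← R2 + (3)·R1: [0, 0, 0]
R3 ← R3 + (3)·R1: [0, 0, 0]
Echelon form has 1 nonzero row, so rank(M) = 1.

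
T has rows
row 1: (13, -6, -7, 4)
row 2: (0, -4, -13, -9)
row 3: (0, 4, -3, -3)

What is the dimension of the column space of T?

3

Row reduce to echelon form.
R3 ← R3 + R2: [0, 0, -16, -12]
Echelon form has 3 nonzero rows, so rank(T) = 3.
The column space has dimension equal to the rank: 3.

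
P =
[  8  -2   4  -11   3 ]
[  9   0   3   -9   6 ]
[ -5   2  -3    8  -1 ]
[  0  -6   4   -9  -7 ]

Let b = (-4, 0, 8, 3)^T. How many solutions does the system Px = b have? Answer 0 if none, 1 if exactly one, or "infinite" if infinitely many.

0

Row reduce the augmented matrix [P | b].
R2 ← R2 − (9/8)·R1: [0, 9/4, -3/2, 27/8, 21/8, 9/2]
R3 ← R3 + (5/8)·R1: [0, 3/4, -1/2, 9/8, 7/8, 11/2]
R3 ← R3 − (1/3)·R2: [0, 0, 0, 0, 0, 4]
R4 ← R4 + (8/3)·R2: [0, 0, 0, 0, 0, 15]
R4 ← R4 − (15/4)·R3: [0, 0, 0, 0, 0, 0]
The echelon form has 3 nonzero rows; the last pivot sits in the augmented column, so rank(P) = 2 but rank([P|b]) = 3.
Since the ranks differ, the system is inconsistent.
It has no solutions.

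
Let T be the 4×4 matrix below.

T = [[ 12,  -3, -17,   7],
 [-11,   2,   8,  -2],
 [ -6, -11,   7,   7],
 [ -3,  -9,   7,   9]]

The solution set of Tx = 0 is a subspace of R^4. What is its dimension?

0

Row reduce to echelon form.
R2 ← R2 + (11/12)·R1: [0, -3/4, -91/12, 53/12]
R3 ← R3 + (1/2)·R1: [0, -25/2, -3/2, 21/2]
R4 ← R4 + (1/4)·R1: [0, -39/4, 11/4, 43/4]
R3 ← R3 − (50/3)·R2: [0, 0, 1124/9, -568/9]
R4 ← R4 − (13)·R2: [0, 0, 304/3, -140/3]
R4 ← R4 − (228/281)·R3: [0, 0, 0, 1276/281]
4 nonzero rows, so rank(T) = 4.
T has 4 columns; by rank–nullity, nullity = 4 − 4 = 0.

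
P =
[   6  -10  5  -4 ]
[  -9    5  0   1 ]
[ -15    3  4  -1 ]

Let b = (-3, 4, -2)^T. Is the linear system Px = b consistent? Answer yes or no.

no

Row reduce the augmented matrix [P | b].
R2 ← R2 + (3/2)·R1: [0, -10, 15/2, -5, -1/2]
R3 ← R3 + (5/2)·R1: [0, -22, 33/2, -11, -19/2]
R3 ← R3 − (11/5)·R2: [0, 0, 0, 0, -42/5]
The echelon form has 3 nonzero rows; the last pivot sits in the augmented column, so rank(P) = 2 but rank([P|b]) = 3.
Since the ranks differ, the system is inconsistent.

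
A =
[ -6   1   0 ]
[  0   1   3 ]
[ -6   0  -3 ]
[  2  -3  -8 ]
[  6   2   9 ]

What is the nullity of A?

1

Row reduce to echelon form.
R3 ← R3 − R1: [0, -1, -3]
R4 ← R4 + (1/3)·R1: [0, -8/3, -8]
R5 ← R5 + R1: [0, 3, 9]
R3 ← R3 + R2: [0, 0, 0]
R4 ← R4 + (8/3)·R2: [0, 0, 0]
R5 ← R5 − (3)·R2: [0, 0, 0]
2 nonzero rows, so rank(A) = 2.
A has 3 columns; by rank–nullity, nullity = 3 − 2 = 1.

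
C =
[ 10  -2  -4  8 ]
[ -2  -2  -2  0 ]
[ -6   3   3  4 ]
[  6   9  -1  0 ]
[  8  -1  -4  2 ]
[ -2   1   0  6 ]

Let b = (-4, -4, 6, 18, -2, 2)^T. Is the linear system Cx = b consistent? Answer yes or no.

Row reduce the augmented matrix [C | b].
R2 ← R2 + (1/5)·R1: [0, -12/5, -14/5, 8/5, -24/5]
R3 ← R3 + (3/5)·R1: [0, 9/5, 3/5, 44/5, 18/5]
R4 ← R4 − (3/5)·R1: [0, 51/5, 7/5, -24/5, 102/5]
R5 ← R5 − (4/5)·R1: [0, 3/5, -4/5, -22/5, 6/5]
R6 ← R6 + (1/5)·R1: [0, 3/5, -4/5, 38/5, 6/5]
R3 ← R3 + (3/4)·R2: [0, 0, -3/2, 10, 0]
R4 ← R4 + (17/4)·R2: [0, 0, -21/2, 2, 0]
R5 ← R5 + (1/4)·R2: [0, 0, -3/2, -4, 0]
R6 ← R6 + (1/4)·R2: [0, 0, -3/2, 8, 0]
R4 ← R4 − (7)·R3: [0, 0, 0, -68, 0]
R5 ← R5 − R3: [0, 0, 0, -14, 0]
R6 ← R6 − R3: [0, 0, 0, -2, 0]
R5 ← R5 − (7/34)·R4: [0, 0, 0, 0, 0]
R6 ← R6 − (1/34)·R4: [0, 0, 0, 0, 0]
The echelon form has 4 nonzero rows, and every pivot lies in the first 4 columns, so rank(C) = rank([C|b]) = 4.
The system is consistent.

yes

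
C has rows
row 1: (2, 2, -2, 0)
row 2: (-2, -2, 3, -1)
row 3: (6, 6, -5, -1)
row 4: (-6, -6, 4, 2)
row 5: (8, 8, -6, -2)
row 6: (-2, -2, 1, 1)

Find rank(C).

2

Row reduce to echelon form.
R2 ← R2 + R1: [0, 0, 1, -1]
R3 ← R3 − (3)·R1: [0, 0, 1, -1]
R4 ← R4 + (3)·R1: [0, 0, -2, 2]
R5 ← R5 − (4)·R1: [0, 0, 2, -2]
R6 ← R6 + R1: [0, 0, -1, 1]
R3 ← R3 − R2: [0, 0, 0, 0]
R4 ← R4 + (2)·R2: [0, 0, 0, 0]
R5 ← R5 − (2)·R2: [0, 0, 0, 0]
R6 ← R6 + R2: [0, 0, 0, 0]
Echelon form has 2 nonzero rows, so rank(C) = 2.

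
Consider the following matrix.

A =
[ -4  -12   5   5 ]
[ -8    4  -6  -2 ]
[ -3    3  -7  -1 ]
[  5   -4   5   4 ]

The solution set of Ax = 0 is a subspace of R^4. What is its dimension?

0

Row reduce to echelon form.
R2 ← R2 − (2)·R1: [0, 28, -16, -12]
R3 ← R3 − (3/4)·R1: [0, 12, -43/4, -19/4]
R4 ← R4 + (5/4)·R1: [0, -19, 45/4, 41/4]
R3 ← R3 − (3/7)·R2: [0, 0, -109/28, 11/28]
R4 ← R4 + (19/28)·R2: [0, 0, 11/28, 59/28]
R4 ← R4 + (11/109)·R3: [0, 0, 0, 234/109]
4 nonzero rows, so rank(A) = 4.
A has 4 columns; by rank–nullity, nullity = 4 − 4 = 0.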